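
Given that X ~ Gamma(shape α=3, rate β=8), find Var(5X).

For X ~ Gamma(shape α=3, rate β=8):
Var(X) = \frac{3}{64}
Var(5X) = (5)² × Var(X) = 25 × \frac{3}{64} = \frac{75}{64}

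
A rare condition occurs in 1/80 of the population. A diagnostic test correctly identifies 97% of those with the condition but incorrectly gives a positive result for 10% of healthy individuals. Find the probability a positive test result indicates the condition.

Let D = the rare event, + = positive/flagged.
P(D) = 1/80
P(+|D) = 97/100
P(+|D') = 10/100 = 1/10
P(+) = P(+|D)P(D) + P(+|D')P(D')
     = \frac{97}{100} × \frac{1}{80} + \frac{1}{10} × \frac{79}{80}
     = \frac{887}{8000}
P(D|+) = P(+|D)P(D)/P(+) = \frac{97}{887}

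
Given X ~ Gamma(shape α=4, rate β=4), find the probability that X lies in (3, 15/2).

P(3 < X < 15/2) = ∫_{3}^{15/2} f(x) dx
where f(x) = \frac{128 x^{3} e^{- 4 x}}{3}
= \frac{-4981 + 373 e^{18}}{e^{30}}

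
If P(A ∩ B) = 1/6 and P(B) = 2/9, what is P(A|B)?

P(A|B) = P(A ∩ B) / P(B)
= (1/6) / (2/9)
= 3/4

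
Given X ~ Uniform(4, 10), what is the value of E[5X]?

For X ~ Uniform(4, 10):
E[X] = 7
E[5X] = 5 × E[X] + 0 = 35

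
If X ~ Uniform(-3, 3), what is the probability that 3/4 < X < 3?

P(3/4 < X < 3) = ∫_{3/4}^{3} f(x) dx
where f(x) = \frac{1}{6}
= \frac{3}{8}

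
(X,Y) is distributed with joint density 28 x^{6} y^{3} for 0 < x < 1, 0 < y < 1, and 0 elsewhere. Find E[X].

E[X] = ∫_0^1 ∫_0^1 x × f(x,y) dy dx
= ∫_0^1 ∫_0^1 x × (28 x^{6} y^{3}) dy dx
= \frac{7}{8}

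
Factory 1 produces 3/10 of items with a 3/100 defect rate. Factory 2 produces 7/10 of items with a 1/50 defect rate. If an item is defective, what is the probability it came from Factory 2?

Using Bayes' theorem:
P(F1) = 3/10, P(D|F1) = 3/100
P(F2) = 7/10, P(D|F2) = 1/50
P(D) = P(D|F1)P(F1) + P(D|F2)P(F2)
     = \frac{23}{1000}
P(F2|D) = P(D|F2)P(F2) / P(D)
= \frac{14}{23}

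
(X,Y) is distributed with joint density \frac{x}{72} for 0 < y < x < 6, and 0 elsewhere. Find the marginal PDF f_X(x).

f_X(x) = ∫_0^x \frac{x}{72} dy = \frac{x^{2}}{72}
for 0 < x < 6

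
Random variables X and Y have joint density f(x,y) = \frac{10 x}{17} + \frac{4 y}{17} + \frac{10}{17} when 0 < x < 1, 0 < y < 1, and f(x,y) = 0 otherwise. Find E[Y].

E[Y] = ∫_0^1 ∫_0^1 y × f(x,y) dx dy
= \frac{53}{102}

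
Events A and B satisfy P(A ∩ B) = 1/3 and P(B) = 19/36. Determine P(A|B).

P(A|B) = P(A ∩ B) / P(B)
= (1/3) / (19/36)
= 12/19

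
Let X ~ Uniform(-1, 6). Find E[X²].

Using the identity E[X²] = Var(X) + (E[X])²:
E[X] = \frac{5}{2}
Var(X) = \frac{49}{12}
E[X²] = \frac{49}{12} + (\frac{5}{2})²
= \frac{31}{3}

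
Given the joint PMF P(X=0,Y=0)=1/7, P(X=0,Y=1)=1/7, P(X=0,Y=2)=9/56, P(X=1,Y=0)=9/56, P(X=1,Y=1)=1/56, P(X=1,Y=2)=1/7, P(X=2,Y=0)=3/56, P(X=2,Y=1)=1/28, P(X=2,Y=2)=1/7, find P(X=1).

P(X=1) = P(X=1,Y=0) + P(X=1,Y=1) + P(X=1,Y=2)
= 9/56 + 1/56 + 1/7
= 9/28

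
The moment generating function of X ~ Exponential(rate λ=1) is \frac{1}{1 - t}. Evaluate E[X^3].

To find E[X^3], compute M^(3)(0):
M^(1)(t) = \frac{1}{\left(1 - t\right)^{2}}
M^(2)(t) = \frac{2}{\left(1 - t\right)^{3}}
M^(3)(t) = \frac{6}{\left(1 - t\right)^{4}}
M^(3)(0) = 6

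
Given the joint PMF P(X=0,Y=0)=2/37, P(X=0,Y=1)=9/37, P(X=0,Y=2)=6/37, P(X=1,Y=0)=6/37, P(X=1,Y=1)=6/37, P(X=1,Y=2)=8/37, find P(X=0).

P(X=0) = P(X=0,Y=0) + P(X=0,Y=1) + P(X=0,Y=2)
= 2/37 + 9/37 + 6/37
= 17/37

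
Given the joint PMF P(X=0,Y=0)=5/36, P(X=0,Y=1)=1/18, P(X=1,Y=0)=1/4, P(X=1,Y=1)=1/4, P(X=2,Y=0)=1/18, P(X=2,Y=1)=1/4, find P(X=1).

P(X=1) = P(X=1,Y=0) + P(X=1,Y=1)
= 1/4 + 1/4
= 1/2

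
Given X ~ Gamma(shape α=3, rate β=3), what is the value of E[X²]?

Using the identity E[X²] = Var(X) + (E[X])²:
E[X] = 1
Var(X) = \frac{1}{3}
E[X²] = \frac{1}{3} + (1)²
= \frac{4}{3}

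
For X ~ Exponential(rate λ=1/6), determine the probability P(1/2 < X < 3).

P(1/2 < X < 3) = ∫_{1/2}^{3} f(x) dx
where f(x) = \frac{e^{- \frac{x}{6}}}{6}
= - \frac{1}{e^{\frac{1}{2}}} + e^{- \frac{1}{12}}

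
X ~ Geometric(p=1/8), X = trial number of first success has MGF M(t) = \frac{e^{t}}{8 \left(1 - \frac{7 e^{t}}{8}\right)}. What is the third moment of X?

To find E[X^3], compute M^(3)(0):
M^(1)(t) = \frac{e^{t}}{8 \left(1 - \frac{7 e^{t}}{8}\right)} + \frac{7 e^{2 t}}{64 \left(1 - \frac{7 e^{t}}{8}\right)^{2}}
M^(2)(t) = \frac{e^{t}}{8 \left(1 - \frac{7 e^{t}}{8}\right)} + \frac{21 e^{2 t}}{64 \left(1 - \frac{7 e^{t}}{8}\right)^{2}} + \frac{49 e^{3 t}}{256 \left(1 - \frac{7 e^{t}}{8}\right)^{3}}
M^(3)(t) = \frac{e^{t}}{8 \left(1 - \frac{7 e^{t}}{8}\right)} + \frac{49 e^{2 t}}{64 \left(1 - \frac{7 e^{t}}{8}\right)^{2}} + \frac{147 e^{3 t}}{128 \left(1 - \frac{7 e^{t}}{8}\right)^{3}} + \frac{1029 e^{4 t}}{2048 \left(1 - \frac{7 e^{t}}{8}\right)^{4}}
M^(3)(0) = 2696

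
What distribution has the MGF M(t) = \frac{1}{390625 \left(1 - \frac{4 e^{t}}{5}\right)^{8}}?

The MGF M(t) = \frac{1}{390625 \left(1 - \frac{4 e^{t}}{5}\right)^{8}} is the standard form for the NegativeBinomial distribution.
Comparing with the known MGF formula identifies: NegBin(r=8, p=1/5), X = failures before r-th success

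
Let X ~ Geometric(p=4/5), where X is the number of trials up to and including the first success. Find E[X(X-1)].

E[X(X-1)] = E[X² - X] = E[X²] - E[X]
E[X] = \frac{5}{4}
E[X²] = Var(X) + (E[X])² = \frac{5}{16} + (\frac{5}{4})² = \frac{15}{8}
E[X(X-1)] = \frac{15}{8} - \frac{5}{4} = \frac{5}{8}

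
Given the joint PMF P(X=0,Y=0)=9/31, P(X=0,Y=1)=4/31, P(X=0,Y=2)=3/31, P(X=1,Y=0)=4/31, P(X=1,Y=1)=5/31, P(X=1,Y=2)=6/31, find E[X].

First find marginal of X:
P(X=0) = 16/31
P(X=1) = 15/31
E[X] = 0 × 16/31 + 1 × 15/31 = 15/31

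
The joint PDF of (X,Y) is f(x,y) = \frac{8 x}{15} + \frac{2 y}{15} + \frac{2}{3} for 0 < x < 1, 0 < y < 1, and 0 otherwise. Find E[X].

E[X] = ∫_0^1 ∫_0^1 x × f(x,y) dy dx
= ∫_0^1 ∫_0^1 x × (\frac{8 x}{15} + \frac{2 y}{15} + \frac{2}{3}) dy dx
= \frac{49}{90}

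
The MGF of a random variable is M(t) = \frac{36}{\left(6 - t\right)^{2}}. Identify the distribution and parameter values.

The MGF M(t) = \frac{36}{\left(6 - t\right)^{2}} is the standard form for the Gamma distribution.
Comparing with the known MGF formula identifies: Gamma(shape α=2, rate β=6)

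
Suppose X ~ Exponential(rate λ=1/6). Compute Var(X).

For X ~ Exponential(rate λ=1/6):
Var(X) = 36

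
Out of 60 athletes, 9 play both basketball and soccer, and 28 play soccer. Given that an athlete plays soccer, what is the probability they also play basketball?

P(A ∩ B) = 9/60 = 3/20
P(B) = 28/60 = 7/15
P(A|B) = P(A ∩ B) / P(B) = (3/20) / (7/15) = 9/28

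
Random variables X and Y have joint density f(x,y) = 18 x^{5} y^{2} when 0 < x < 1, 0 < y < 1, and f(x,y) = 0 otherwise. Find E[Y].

E[Y] = ∫_0^1 ∫_0^1 y × f(x,y) dx dy
= \frac{3}{4}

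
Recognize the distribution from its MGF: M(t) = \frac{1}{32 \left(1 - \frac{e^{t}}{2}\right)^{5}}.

The MGF M(t) = \frac{1}{32 \left(1 - \frac{e^{t}}{2}\right)^{5}} is the standard form for the NegativeBinomial distribution.
Comparing with the known MGF formula identifies: NegBin(r=5, p=1/2), X = failures before r-th success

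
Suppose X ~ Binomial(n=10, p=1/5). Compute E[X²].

Using the identity E[X²] = Var(X) + (E[X])²:
E[X] = 2
Var(X) = \frac{8}{5}
E[X²] = \frac{8}{5} + (2)²
= \frac{28}{5}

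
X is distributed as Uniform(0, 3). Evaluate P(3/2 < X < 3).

P(3/2 < X < 3) = ∫_{3/2}^{3} f(x) dx
where f(x) = \frac{1}{3}
= \frac{1}{2}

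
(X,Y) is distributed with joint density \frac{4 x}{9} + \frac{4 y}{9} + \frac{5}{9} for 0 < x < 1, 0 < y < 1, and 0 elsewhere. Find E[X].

E[X] = ∫_0^1 ∫_0^1 x × f(x,y) dy dx
= ∫_0^1 ∫_0^1 x × (\frac{4 x}{9} + \frac{4 y}{9} + \frac{5}{9}) dy dx
= \frac{29}{54}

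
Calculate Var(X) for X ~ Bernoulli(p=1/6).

For X ~ Bernoulli(p=1/6):
Var(X) = \frac{5}{36}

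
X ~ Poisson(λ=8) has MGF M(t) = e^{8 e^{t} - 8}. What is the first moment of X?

To find E[X], compute M^(1)(0):
M^(1)(t) = 8 e^{t} e^{8 e^{t} - 8}
M^(1)(0) = 8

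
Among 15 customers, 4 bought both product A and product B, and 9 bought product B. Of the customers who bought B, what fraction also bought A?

P(A ∩ B) = 4/15
P(B) = 9/15 = 3/5
P(A|B) = P(A ∩ B) / P(B) = (4/15) / (3/5) = 4/9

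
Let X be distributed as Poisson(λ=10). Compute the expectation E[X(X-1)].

E[X(X-1)] = E[X² - X] = E[X²] - E[X]
E[X] = 10
E[X²] = Var(X) + (E[X])² = 10 + (10)² = 110
E[X(X-1)] = 110 - 10 = 100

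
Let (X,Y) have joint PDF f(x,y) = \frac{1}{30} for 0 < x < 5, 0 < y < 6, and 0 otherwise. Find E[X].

f_X(x) = ∫_0^6 \frac{1}{30} dy = \frac{1}{5}
E[X] = ∫_0^5 x × (\frac{1}{5}) dx = \frac{5}{2}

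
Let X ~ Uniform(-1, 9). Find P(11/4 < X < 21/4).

P(11/4 < X < 21/4) = ∫_{11/4}^{21/4} f(x) dx
where f(x) = \frac{1}{10}
= \frac{1}{4}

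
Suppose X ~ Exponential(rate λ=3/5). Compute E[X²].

Using the identity E[X²] = Var(X) + (E[X])²:
E[X] = \frac{5}{3}
Var(X) = \frac{25}{9}
E[X²] = \frac{25}{9} + (\frac{5}{3})²
= \frac{50}{9}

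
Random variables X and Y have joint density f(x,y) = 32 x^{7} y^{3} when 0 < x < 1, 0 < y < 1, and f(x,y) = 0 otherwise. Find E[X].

E[X] = ∫_0^1 ∫_0^1 x × f(x,y) dy dx
= ∫_0^1 ∫_0^1 x × (32 x^{7} y^{3}) dy dx
= \frac{8}{9}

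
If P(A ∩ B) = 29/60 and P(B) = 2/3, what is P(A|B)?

P(A|B) = P(A ∩ B) / P(B)
= (29/60) / (2/3)
= 29/40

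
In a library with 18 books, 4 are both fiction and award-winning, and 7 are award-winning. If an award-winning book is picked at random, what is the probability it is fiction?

P(A ∩ B) = 4/18 = 2/9
P(B) = 7/18
P(A|B) = P(A ∩ B) / P(B) = (2/9) / (7/18) = 4/7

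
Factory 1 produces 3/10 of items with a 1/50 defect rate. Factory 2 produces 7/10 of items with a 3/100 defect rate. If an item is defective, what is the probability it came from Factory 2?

Using Bayes' theorem:
P(F1) = 3/10, P(D|F1) = 1/50
P(F2) = 7/10, P(D|F2) = 3/100
P(D) = P(D|F1)P(F1) + P(D|F2)P(F2)
     = \frac{27}{1000}
P(F2|D) = P(D|F2)P(F2) / P(D)
= \frac{7}{9}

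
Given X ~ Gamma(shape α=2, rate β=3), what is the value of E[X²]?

Using the identity E[X²] = Var(X) + (E[X])²:
E[X] = \frac{2}{3}
Var(X) = \frac{2}{9}
E[X²] = \frac{2}{9} + (\frac{2}{3})²
= \frac{2}{3}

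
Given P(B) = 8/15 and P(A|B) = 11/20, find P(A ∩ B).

By definition, P(A|B) = P(A ∩ B) / P(B)
So P(A ∩ B) = P(A|B) × P(B)
= 11/20 × 8/15
= 22/75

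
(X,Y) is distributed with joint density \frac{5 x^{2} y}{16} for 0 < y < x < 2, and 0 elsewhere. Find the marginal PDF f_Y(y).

f_Y(y) = ∫_y^2 \frac{5 x^{2} y}{16} dx = \frac{5 y \left(8 - y^{3}\right)}{48}
for 0 < y < 2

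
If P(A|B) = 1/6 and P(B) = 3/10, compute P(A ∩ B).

By definition, P(A|B) = P(A ∩ B) / P(B)
So P(A ∩ B) = P(A|B) × P(B)
= 1/6 × 3/10
= 1/20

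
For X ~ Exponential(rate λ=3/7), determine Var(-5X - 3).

For X ~ Exponential(rate λ=3/7):
Var(X) = \frac{49}{9}
Var(-5X - 3) = (-5)² × Var(X) = 25 × \frac{49}{9} = \frac{1225}{9}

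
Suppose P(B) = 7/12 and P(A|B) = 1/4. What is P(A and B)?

By definition, P(A|B) = P(A ∩ B) / P(B)
So P(A ∩ B) = P(A|B) × P(B)
= 1/4 × 7/12
= 7/48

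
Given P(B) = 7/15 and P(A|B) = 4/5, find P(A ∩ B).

By definition, P(A|B) = P(A ∩ B) / P(B)
So P(A ∩ B) = P(A|B) × P(B)
= 4/5 × 7/15
= 28/75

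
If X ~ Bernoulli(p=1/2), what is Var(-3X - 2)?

For X ~ Bernoulli(p=1/2):
Var(X) = \frac{1}{4}
Var(-3X - 2) = (-3)² × Var(X) = 9 × \frac{1}{4} = \frac{9}{4}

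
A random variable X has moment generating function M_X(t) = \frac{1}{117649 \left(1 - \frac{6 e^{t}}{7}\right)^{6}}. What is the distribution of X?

The MGF M(t) = \frac{1}{117649 \left(1 - \frac{6 e^{t}}{7}\right)^{6}} is the standard form for the NegativeBinomial distribution.
Comparing with the known MGF formula identifies: NegBin(r=6, p=1/7), X = failures before r-th success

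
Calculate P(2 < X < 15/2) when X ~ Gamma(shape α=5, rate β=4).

P(2 < X < 15/2) = ∫_{2}^{15/2} f(x) dx
where f(x) = \frac{128 x^{4} e^{- 4 x}}{3}
= \frac{11 \left(-3521 + 27 e^{22}\right)}{e^{30}}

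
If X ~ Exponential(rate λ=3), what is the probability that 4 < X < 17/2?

P(4 < X < 17/2) = ∫_{4}^{17/2} f(x) dx
where f(x) = 3 e^{- 3 x}
= - \frac{1}{e^{\frac{51}{2}}} + e^{-12}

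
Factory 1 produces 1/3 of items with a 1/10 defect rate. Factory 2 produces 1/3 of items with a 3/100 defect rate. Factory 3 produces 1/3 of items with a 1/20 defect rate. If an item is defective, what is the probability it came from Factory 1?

Using Bayes' theorem:
P(F1) = 1/3, P(D|F1) = 1/10
P(F2) = 1/3, P(D|F2) = 3/100
P(F3) = 1/3, P(D|F3) = 1/20
P(D) = P(D|F1)P(F1) + P(D|F2)P(F2) + P(D|F3)P(F3)
     = \frac{3}{50}
P(F1|D) = P(D|F1)P(F1) / P(D)
= \frac{5}{9}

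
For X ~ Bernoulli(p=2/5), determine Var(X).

For X ~ Bernoulli(p=2/5):
Var(X) = \frac{6}{25}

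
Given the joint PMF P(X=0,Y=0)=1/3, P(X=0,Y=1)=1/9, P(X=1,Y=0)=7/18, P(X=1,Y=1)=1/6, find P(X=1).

P(X=1) = P(X=1,Y=0) + P(X=1,Y=1)
= 7/18 + 1/6
= 5/9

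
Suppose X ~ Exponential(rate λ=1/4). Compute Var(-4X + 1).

For X ~ Exponential(rate λ=1/4):
Var(X) = 16
Var(-4X + 1) = (-4)² × Var(X) = 16 × 16 = 256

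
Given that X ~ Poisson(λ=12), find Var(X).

For X ~ Poisson(λ=12):
Var(X) = 12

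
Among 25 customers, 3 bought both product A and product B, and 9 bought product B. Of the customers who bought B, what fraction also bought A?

P(A ∩ B) = 3/25
P(B) = 9/25
P(A|B) = P(A ∩ B) / P(B) = (3/25) / (9/25) = 1/3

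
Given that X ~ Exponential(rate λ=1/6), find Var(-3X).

For X ~ Exponential(rate λ=1/6):
Var(X) = 36
Var(-3X) = (-3)² × Var(X) = 9 × 36 = 324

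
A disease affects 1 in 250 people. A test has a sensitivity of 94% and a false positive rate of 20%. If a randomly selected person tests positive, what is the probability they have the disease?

Let D = the rare event, + = positive/flagged.
P(D) = 1/250
P(+|D) = 94/100 = 47/50
P(+|D') = 20/100 = 1/5
P(+) = P(+|D)P(D) + P(+|D')P(D')
     = \frac{47}{50} × \frac{1}{250} + \frac{1}{5} × \frac{249}{250}
     = \frac{2537}{12500}
P(D|+) = P(+|D)P(D)/P(+) = \frac{47}{2537}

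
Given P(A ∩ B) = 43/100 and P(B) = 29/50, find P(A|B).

P(A|B) = P(A ∩ B) / P(B)
= (43/100) / (29/50)
= 43/58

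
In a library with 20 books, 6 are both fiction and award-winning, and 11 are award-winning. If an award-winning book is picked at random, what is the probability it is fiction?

P(A ∩ B) = 6/20 = 3/10
P(B) = 11/20
P(A|B) = P(A ∩ B) / P(B) = (3/10) / (11/20) = 6/11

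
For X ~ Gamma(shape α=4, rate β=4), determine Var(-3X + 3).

For X ~ Gamma(shape α=4, rate β=4):
Var(X) = \frac{1}{4}
Var(-3X + 3) = (-3)² × Var(X) = 9 × \frac{1}{4} = \frac{9}{4}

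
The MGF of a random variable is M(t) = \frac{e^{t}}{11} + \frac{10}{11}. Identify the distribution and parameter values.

The MGF M(t) = \frac{e^{t}}{11} + \frac{10}{11} is the standard form for the Bernoulli distribution.
Comparing with the known MGF formula identifies: Bernoulli(p=1/11)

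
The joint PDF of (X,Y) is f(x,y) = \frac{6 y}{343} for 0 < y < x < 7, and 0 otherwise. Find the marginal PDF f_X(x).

f_X(x) = ∫_0^x \frac{6 y}{343} dy = \frac{3 x^{2}}{343}
for 0 < x < 7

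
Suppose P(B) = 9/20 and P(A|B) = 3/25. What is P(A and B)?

By definition, P(A|B) = P(A ∩ B) / P(B)
So P(A ∩ B) = P(A|B) × P(B)
= 3/25 × 9/20
= 27/500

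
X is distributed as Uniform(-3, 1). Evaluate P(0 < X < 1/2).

P(0 < X < 1/2) = ∫_{0}^{1/2} f(x) dx
where f(x) = \frac{1}{4}
= \frac{1}{8}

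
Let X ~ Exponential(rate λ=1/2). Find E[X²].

Using the identity E[X²] = Var(X) + (E[X])²:
E[X] = 2
Var(X) = 4
E[X²] = 4 + (2)²
= 8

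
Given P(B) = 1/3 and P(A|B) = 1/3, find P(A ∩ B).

By definition, P(A|B) = P(A ∩ B) / P(B)
So P(A ∩ B) = P(A|B) × P(B)
= 1/3 × 1/3
= 1/9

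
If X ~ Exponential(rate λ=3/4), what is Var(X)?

For X ~ Exponential(rate λ=3/4):
Var(X) = \frac{16}{9}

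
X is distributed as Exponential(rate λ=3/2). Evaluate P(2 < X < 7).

P(2 < X < 7) = ∫_{2}^{7} f(x) dx
where f(x) = \frac{3 e^{- \frac{3 x}{2}}}{2}
= - \frac{1}{e^{\frac{21}{2}}} + e^{-3}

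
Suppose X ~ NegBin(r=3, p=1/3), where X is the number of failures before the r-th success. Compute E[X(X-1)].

E[X(X-1)] = E[X² - X] = E[X²] - E[X]
E[X] = 6
E[X²] = Var(X) + (E[X])² = 18 + (6)² = 54
E[X(X-1)] = 54 - 6 = 48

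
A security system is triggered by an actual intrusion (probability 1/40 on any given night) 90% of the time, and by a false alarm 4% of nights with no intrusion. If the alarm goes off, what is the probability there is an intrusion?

Let D = the rare event, + = positive/flagged.
P(D) = 1/40
P(+|D) = 90/100 = 9/10
P(+|D') = 4/100 = 1/25
P(+) = P(+|D)P(D) + P(+|D')P(D')
     = \frac{9}{10} × \frac{1}{40} + \frac{1}{25} × \frac{39}{40}
     = \frac{123}{2000}
P(D|+) = P(+|D)P(D)/P(+) = \frac{15}{41}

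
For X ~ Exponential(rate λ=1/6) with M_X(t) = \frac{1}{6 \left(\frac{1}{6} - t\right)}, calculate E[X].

To find E[X], compute M^(1)(0):
M^(1)(t) = \frac{1}{6 \left(\frac{1}{6} - t\right)^{2}}
M^(1)(0) = 6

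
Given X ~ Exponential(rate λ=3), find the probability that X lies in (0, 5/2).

P(0 < X < 5/2) = ∫_{0}^{5/2} f(x) dx
where f(x) = 3 e^{- 3 x}
= 1 - e^{- \frac{15}{2}}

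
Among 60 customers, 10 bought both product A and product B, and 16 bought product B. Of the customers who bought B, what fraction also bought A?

P(A ∩ B) = 10/60 = 1/6
P(B) = 16/60 = 4/15
P(A|B) = P(A ∩ B) / P(B) = (1/6) / (4/15) = 5/8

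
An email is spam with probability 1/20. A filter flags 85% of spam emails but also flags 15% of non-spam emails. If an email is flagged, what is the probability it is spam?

Let D = the rare event, + = positive/flagged.
P(D) = 1/20
P(+|D) = 85/100 = 17/20
P(+|D') = 15/100 = 3/20
P(+) = P(+|D)P(D) + P(+|D')P(D')
     = \frac{17}{20} × \frac{1}{20} + \frac{3}{20} × \frac{19}{20}
     = \frac{37}{200}
P(D|+) = P(+|D)P(D)/P(+) = \frac{17}{74}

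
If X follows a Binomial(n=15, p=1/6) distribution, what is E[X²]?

Using the identity E[X²] = Var(X) + (E[X])²:
E[X] = \frac{5}{2}
Var(X) = \frac{25}{12}
E[X²] = \frac{25}{12} + (\frac{5}{2})²
= \frac{25}{3}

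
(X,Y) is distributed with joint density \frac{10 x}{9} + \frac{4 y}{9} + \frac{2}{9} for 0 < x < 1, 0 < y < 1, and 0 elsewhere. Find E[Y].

E[Y] = ∫_0^1 ∫_0^1 y × f(x,y) dx dy
= \frac{29}{54}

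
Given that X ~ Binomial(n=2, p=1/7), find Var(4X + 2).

For X ~ Binomial(n=2, p=1/7):
Var(X) = \frac{12}{49}
Var(4X + 2) = (4)² × Var(X) = 16 × \frac{12}{49} = \frac{192}{49}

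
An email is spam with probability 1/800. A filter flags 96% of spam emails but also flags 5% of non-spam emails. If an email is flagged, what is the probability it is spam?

Let D = the rare event, + = positive/flagged.
P(D) = 1/800
P(+|D) = 96/100 = 24/25
P(+|D') = 5/100 = 1/20
P(+) = P(+|D)P(D) + P(+|D')P(D')
     = \frac{24}{25} × \frac{1}{800} + \frac{1}{20} × \frac{799}{800}
     = \frac{4091}{80000}
P(D|+) = P(+|D)P(D)/P(+) = \frac{96}{4091}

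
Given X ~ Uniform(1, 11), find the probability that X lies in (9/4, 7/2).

P(9/4 < X < 7/2) = ∫_{9/4}^{7/2} f(x) dx
where f(x) = \frac{1}{10}
= \frac{1}{8}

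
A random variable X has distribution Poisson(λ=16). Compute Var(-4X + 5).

For X ~ Poisson(λ=16):
Var(X) = 16
Var(-4X + 5) = (-4)² × Var(X) = 16 × 16 = 256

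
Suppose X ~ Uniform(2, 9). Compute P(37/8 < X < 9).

P(37/8 < X < 9) = ∫_{37/8}^{9} f(x) dx
where f(x) = \frac{1}{7}
= \frac{5}{8}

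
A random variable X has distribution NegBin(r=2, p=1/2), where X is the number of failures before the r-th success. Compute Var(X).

For X ~ NegBin(r=2, p=1/2), where X is the number of failures before the r-th success:
Var(X) = 4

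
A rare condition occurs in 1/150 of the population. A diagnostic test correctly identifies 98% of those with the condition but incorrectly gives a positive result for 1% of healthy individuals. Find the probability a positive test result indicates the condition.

Let D = the rare event, + = positive/flagged.
P(D) = 1/150
P(+|D) = 98/100 = 49/50
P(+|D') = 1/100
P(+) = P(+|D)P(D) + P(+|D')P(D')
     = \frac{49}{50} × \frac{1}{150} + \frac{1}{100} × \frac{149}{150}
     = \frac{247}{15000}
P(D|+) = P(+|D)P(D)/P(+) = \frac{98}{247}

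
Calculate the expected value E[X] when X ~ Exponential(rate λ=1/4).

For X ~ Exponential(rate λ=1/4), the expected value is:
E[X] = 4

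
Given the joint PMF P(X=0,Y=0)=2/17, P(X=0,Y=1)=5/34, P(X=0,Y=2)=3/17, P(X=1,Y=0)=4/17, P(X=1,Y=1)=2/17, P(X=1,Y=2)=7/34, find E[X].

First find marginal of X:
P(X=0) = 15/34
P(X=1) = 19/34
E[X] = 0 × 15/34 + 1 × 19/34 = 19/34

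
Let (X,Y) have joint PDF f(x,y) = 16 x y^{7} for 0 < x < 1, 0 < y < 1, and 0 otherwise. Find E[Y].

E[Y] = ∫_0^1 ∫_0^1 y × f(x,y) dx dy
= \frac{8}{9}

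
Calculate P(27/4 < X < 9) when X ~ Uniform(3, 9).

P(27/4 < X < 9) = ∫_{27/4}^{9} f(x) dx
where f(x) = \frac{1}{6}
= \frac{3}{8}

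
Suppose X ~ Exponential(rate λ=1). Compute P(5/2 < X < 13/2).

P(5/2 < X < 13/2) = ∫_{5/2}^{13/2} f(x) dx
where f(x) = e^{- x}
= - \frac{1 - e^{4}}{e^{\frac{13}{2}}}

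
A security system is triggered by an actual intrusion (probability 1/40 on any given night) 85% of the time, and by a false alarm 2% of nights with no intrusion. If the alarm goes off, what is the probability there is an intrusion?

Let D = the rare event, + = positive/flagged.
P(D) = 1/40
P(+|D) = 85/100 = 17/20
P(+|D') = 2/100 = 1/50
P(+) = P(+|D)P(D) + P(+|D')P(D')
     = \frac{17}{20} × \frac{1}{40} + \frac{1}{50} × \frac{39}{40}
     = \frac{163}{4000}
P(D|+) = P(+|D)P(D)/P(+) = \frac{85}{163}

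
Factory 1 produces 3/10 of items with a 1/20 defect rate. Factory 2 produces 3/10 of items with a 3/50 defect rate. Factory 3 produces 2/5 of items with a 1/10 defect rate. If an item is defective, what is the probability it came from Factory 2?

Using Bayes' theorem:
P(F1) = 3/10, P(D|F1) = 1/20
P(F2) = 3/10, P(D|F2) = 3/50
P(F3) = 2/5, P(D|F3) = 1/10
P(D) = P(D|F1)P(F1) + P(D|F2)P(F2) + P(D|F3)P(F3)
     = \frac{73}{1000}
P(F2|D) = P(D|F2)P(F2) / P(D)
= \frac{18}{73}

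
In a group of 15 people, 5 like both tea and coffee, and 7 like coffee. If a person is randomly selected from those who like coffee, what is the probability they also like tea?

P(A ∩ B) = 5/15 = 1/3
P(B) = 7/15
P(A|B) = P(A ∩ B) / P(B) = (1/3) / (7/15) = 5/7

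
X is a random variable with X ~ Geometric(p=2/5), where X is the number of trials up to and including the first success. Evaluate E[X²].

Using the identity E[X²] = Var(X) + (E[X])²:
E[X] = \frac{5}{2}
Var(X) = \frac{15}{4}
E[X²] = \frac{15}{4} + (\frac{5}{2})²
= 10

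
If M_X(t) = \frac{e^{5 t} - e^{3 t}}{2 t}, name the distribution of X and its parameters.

The MGF M(t) = \frac{e^{5 t} - e^{3 t}}{2 t} is the standard form for the Uniform distribution.
Comparing with the known MGF formula identifies: Uniform(3, 5)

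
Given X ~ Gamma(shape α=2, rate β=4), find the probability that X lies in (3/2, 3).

P(3/2 < X < 3) = ∫_{3/2}^{3} f(x) dx
where f(x) = 16 x e^{- 4 x}
= \frac{-13 + 7 e^{6}}{e^{12}}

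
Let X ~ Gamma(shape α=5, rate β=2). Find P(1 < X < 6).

P(1 < X < 6) = ∫_{1}^{6} f(x) dx
where f(x) = \frac{4 x^{4} e^{- 2 x}}{3}
= \frac{-1237 + 7 e^{10}}{e^{12}}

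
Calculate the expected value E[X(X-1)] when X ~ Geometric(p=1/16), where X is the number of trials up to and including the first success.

E[X(X-1)] = E[X² - X] = E[X²] - E[X]
E[X] = 16
E[X²] = Var(X) + (E[X])² = 240 + (16)² = 496
E[X(X-1)] = 496 - 16 = 480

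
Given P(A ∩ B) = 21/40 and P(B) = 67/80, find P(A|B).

P(A|B) = P(A ∩ B) / P(B)
= (21/40) / (67/80)
= 42/67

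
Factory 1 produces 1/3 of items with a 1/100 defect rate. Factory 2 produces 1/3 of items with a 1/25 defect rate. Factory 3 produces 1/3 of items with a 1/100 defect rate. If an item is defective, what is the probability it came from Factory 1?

Using Bayes' theorem:
P(F1) = 1/3, P(D|F1) = 1/100
P(F2) = 1/3, P(D|F2) = 1/25
P(F3) = 1/3, P(D|F3) = 1/100
P(D) = P(D|F1)P(F1) + P(D|F2)P(F2) + P(D|F3)P(F3)
     = \frac{1}{50}
P(F1|D) = P(D|F1)P(F1) / P(D)
= \frac{1}{6}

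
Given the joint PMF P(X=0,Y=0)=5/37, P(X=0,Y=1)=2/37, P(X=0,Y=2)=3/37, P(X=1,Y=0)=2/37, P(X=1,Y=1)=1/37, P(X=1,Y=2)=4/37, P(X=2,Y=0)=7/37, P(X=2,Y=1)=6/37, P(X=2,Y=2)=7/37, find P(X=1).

P(X=1) = P(X=1,Y=0) + P(X=1,Y=1) + P(X=1,Y=2)
= 2/37 + 1/37 + 4/37
= 7/37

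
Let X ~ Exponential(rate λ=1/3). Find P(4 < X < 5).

P(4 < X < 5) = ∫_{4}^{5} f(x) dx
where f(x) = \frac{e^{- \frac{x}{3}}}{3}
= - \frac{1 - e^{\frac{1}{3}}}{e^{\frac{5}{3}}}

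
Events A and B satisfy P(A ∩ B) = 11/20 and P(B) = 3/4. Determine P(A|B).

P(A|B) = P(A ∩ B) / P(B)
= (11/20) / (3/4)
= 11/15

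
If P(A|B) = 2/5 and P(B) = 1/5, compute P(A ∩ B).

By definition, P(A|B) = P(A ∩ B) / P(B)
So P(A ∩ B) = P(A|B) × P(B)
= 2/5 × 1/5
= 2/25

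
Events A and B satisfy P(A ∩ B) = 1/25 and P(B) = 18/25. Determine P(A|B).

P(A|B) = P(A ∩ B) / P(B)
= (1/25) / (18/25)
= 1/18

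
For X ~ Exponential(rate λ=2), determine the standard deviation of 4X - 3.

For X ~ Exponential(rate λ=2):
Var(X) = \frac{1}{4}
SD(X) = √(Var(X)) = √(\frac{1}{4}) = \frac{1}{2}
SD(4X - 3) = |4| × SD(X) = 4 × \frac{1}{2} = 2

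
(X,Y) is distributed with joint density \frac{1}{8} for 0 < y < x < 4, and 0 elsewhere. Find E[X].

f_X(x) = ∫_0^x \frac{1}{8} dy = \frac{x}{8}
E[X] = ∫_0^4 x × (\frac{x}{8}) dx = \frac{8}{3}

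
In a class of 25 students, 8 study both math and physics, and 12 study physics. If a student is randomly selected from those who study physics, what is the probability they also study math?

P(A ∩ B) = 8/25
P(B) = 12/25
P(A|B) = P(A ∩ B) / P(B) = (8/25) / (12/25) = 2/3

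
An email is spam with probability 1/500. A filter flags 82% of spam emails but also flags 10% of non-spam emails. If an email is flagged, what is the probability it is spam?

Let D = the rare event, + = positive/flagged.
P(D) = 1/500
P(+|D) = 82/100 = 41/50
P(+|D') = 10/100 = 1/10
P(+) = P(+|D)P(D) + P(+|D')P(D')
     = \frac{41}{50} × \frac{1}{500} + \frac{1}{10} × \frac{499}{500}
     = \frac{317}{3125}
P(D|+) = P(+|D)P(D)/P(+) = \frac{41}{2536}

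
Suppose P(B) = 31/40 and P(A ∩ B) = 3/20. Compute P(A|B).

P(A|B) = P(A ∩ B) / P(B)
= (3/20) / (31/40)
= 6/31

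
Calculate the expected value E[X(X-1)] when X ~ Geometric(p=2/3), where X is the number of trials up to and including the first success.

E[X(X-1)] = E[X² - X] = E[X²] - E[X]
E[X] = \frac{3}{2}
E[X²] = Var(X) + (E[X])² = \frac{3}{4} + (\frac{3}{2})² = 3
E[X(X-1)] = 3 - \frac{3}{2} = \frac{3}{2}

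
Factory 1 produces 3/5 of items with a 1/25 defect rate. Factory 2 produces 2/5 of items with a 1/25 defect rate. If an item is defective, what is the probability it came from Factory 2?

Using Bayes' theorem:
P(F1) = 3/5, P(D|F1) = 1/25
P(F2) = 2/5, P(D|F2) = 1/25
P(D) = P(D|F1)P(F1) + P(D|F2)P(F2)
     = \frac{1}{25}
P(F2|D) = P(D|F2)P(F2) / P(D)
= \frac{2}{5}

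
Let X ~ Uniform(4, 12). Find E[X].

For X ~ Uniform(4, 12), the expected value is:
E[X] = 8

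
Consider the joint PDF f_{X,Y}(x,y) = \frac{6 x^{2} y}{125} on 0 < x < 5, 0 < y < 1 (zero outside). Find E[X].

f_X(x) = ∫_0^1 \frac{6 x^{2} y}{125} dy = \frac{3 x^{2}}{125}
E[X] = ∫_0^5 x × (\frac{3 x^{2}}{125}) dx = \frac{15}{4}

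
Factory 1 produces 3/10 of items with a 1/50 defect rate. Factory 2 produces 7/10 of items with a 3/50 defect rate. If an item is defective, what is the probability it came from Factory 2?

Using Bayes' theorem:
P(F1) = 3/10, P(D|F1) = 1/50
P(F2) = 7/10, P(D|F2) = 3/50
P(D) = P(D|F1)P(F1) + P(D|F2)P(F2)
     = \frac{6}{125}
P(F2|D) = P(D|F2)P(F2) / P(D)
= \frac{7}{8}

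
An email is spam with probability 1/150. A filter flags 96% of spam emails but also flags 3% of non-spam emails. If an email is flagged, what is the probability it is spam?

Let D = the rare event, + = positive/flagged.
P(D) = 1/150
P(+|D) = 96/100 = 24/25
P(+|D') = 3/100
P(+) = P(+|D)P(D) + P(+|D')P(D')
     = \frac{24}{25} × \frac{1}{150} + \frac{3}{100} × \frac{149}{150}
     = \frac{181}{5000}
P(D|+) = P(+|D)P(D)/P(+) = \frac{32}{181}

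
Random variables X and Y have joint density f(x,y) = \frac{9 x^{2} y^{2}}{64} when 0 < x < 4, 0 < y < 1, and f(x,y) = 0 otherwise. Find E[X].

f_X(x) = ∫_0^1 \frac{9 x^{2} y^{2}}{64} dy = \frac{3 x^{2}}{64}
E[X] = ∫_0^4 x × (\frac{3 x^{2}}{64}) dx = 3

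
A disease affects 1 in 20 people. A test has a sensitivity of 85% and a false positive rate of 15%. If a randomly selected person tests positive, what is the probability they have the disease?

Let D = the rare event, + = positive/flagged.
P(D) = 1/20
P(+|D) = 85/100 = 17/20
P(+|D') = 15/100 = 3/20
P(+) = P(+|D)P(D) + P(+|D')P(D')
     = \frac{17}{20} × \frac{1}{20} + \frac{3}{20} × \frac{19}{20}
     = \frac{37}{200}
P(D|+) = P(+|D)P(D)/P(+) = \frac{17}{74}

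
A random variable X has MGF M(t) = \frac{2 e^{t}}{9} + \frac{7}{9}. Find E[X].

To find E[X], compute M^(1)(0):
M^(1)(t) = \frac{2 e^{t}}{9}
M^(1)(0) = \frac{2}{9}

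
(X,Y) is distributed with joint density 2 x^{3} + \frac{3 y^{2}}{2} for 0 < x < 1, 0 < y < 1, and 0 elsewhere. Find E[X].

E[X] = ∫_0^1 ∫_0^1 x × f(x,y) dy dx
= ∫_0^1 ∫_0^1 x × (2 x^{3} + \frac{3 y^{2}}{2}) dy dx
= \frac{13}{20}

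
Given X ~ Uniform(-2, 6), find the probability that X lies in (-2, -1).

P(-2 < X < -1) = ∫_{-2}^{-1} f(x) dx
where f(x) = \frac{1}{8}
= \frac{1}{8}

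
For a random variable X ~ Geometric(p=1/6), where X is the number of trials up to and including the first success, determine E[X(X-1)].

E[X(X-1)] = E[X² - X] = E[X²] - E[X]
E[X] = 6
E[X²] = Var(X) + (E[X])² = 30 + (6)² = 66
E[X(X-1)] = 66 - 6 = 60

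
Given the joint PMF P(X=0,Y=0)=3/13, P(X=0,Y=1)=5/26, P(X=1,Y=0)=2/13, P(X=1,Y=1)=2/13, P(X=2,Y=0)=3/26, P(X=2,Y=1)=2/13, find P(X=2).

P(X=2) = P(X=2,Y=0) + P(X=2,Y=1)
= 3/26 + 2/13
= 7/26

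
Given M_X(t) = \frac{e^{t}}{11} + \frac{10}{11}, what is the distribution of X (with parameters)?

The MGF M(t) = \frac{e^{t}}{11} + \frac{10}{11} is the standard form for the Bernoulli distribution.
Comparing with the known MGF formula identifies: Bernoulli(p=1/11)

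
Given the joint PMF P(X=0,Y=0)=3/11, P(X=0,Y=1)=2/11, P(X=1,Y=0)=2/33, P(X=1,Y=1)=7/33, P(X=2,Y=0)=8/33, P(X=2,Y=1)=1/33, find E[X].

First find marginal of X:
P(X=0) = 5/11
P(X=1) = 3/11
P(X=2) = 3/11
E[X] = 0 × 5/11 + 1 × 3/11 + 2 × 3/11 = 9/11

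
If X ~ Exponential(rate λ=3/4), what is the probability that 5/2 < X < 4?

P(5/2 < X < 4) = ∫_{5/2}^{4} f(x) dx
where f(x) = \frac{3 e^{- \frac{3 x}{4}}}{4}
= - \frac{1}{e^{3}} + e^{- \frac{15}{8}}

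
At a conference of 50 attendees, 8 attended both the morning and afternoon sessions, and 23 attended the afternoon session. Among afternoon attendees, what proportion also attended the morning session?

P(A ∩ B) = 8/50 = 4/25
P(B) = 23/50
P(A|B) = P(A ∩ B) / P(B) = (4/25) / (23/50) = 8/23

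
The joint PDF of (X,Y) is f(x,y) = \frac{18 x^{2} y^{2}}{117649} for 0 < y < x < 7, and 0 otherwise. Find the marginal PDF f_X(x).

f_X(x) = ∫_0^x \frac{18 x^{2} y^{2}}{117649} dy = \frac{6 x^{5}}{117649}
for 0 < x < 7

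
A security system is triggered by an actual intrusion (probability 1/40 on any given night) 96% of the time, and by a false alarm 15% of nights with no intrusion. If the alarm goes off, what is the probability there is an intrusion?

Let D = the rare event, + = positive/flagged.
P(D) = 1/40
P(+|D) = 96/100 = 24/25
P(+|D') = 15/100 = 3/20
P(+) = P(+|D)P(D) + P(+|D')P(D')
     = \frac{24}{25} × \frac{1}{40} + \frac{3}{20} × \frac{39}{40}
     = \frac{681}{4000}
P(D|+) = P(+|D)P(D)/P(+) = \frac{32}{227}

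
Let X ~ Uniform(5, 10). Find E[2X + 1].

For X ~ Uniform(5, 10):
E[X] = \frac{15}{2}
E[2X + 1] = 2 × E[X] + 1 = 16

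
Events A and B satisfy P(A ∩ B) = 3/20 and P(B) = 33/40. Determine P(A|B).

P(A|B) = P(A ∩ B) / P(B)
= (3/20) / (33/40)
= 2/11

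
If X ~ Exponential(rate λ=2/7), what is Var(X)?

For X ~ Exponential(rate λ=2/7):
Var(X) = \frac{49}{4}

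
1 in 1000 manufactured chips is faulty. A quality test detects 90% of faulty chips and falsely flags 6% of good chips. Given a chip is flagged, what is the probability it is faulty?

Let D = the rare event, + = positive/flagged.
P(D) = 1/1000
P(+|D) = 90/100 = 9/10
P(+|D') = 6/100 = 3/50
P(+) = P(+|D)P(D) + P(+|D')P(D')
     = \frac{9}{10} × \frac{1}{1000} + \frac{3}{50} × \frac{999}{1000}
     = \frac{1521}{25000}
P(D|+) = P(+|D)P(D)/P(+) = \frac{5}{338}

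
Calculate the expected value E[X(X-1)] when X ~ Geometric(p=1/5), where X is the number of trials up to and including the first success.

E[X(X-1)] = E[X² - X] = E[X²] - E[X]
E[X] = 5
E[X²] = Var(X) + (E[X])² = 20 + (5)² = 45
E[X(X-1)] = 45 - 5 = 40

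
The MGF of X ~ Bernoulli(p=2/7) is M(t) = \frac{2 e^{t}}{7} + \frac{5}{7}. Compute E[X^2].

To find E[X^2], compute M^(2)(0):
M^(1)(t) = \frac{2 e^{t}}{7}
M^(2)(t) = \frac{2 e^{t}}{7}
M^(2)(0) = \frac{2}{7}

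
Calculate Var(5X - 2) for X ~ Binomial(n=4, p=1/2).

For X ~ Binomial(n=4, p=1/2):
Var(X) = 1
Var(5X - 2) = (5)² × Var(X) = 25 × 1 = 25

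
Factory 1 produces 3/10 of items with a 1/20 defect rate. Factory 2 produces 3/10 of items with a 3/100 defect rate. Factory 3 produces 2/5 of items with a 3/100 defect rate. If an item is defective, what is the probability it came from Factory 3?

Using Bayes' theorem:
P(F1) = 3/10, P(D|F1) = 1/20
P(F2) = 3/10, P(D|F2) = 3/100
P(F3) = 2/5, P(D|F3) = 3/100
P(D) = P(D|F1)P(F1) + P(D|F2)P(F2) + P(D|F3)P(F3)
     = \frac{9}{250}
P(F3|D) = P(D|F3)P(F3) / P(D)
= \frac{1}{3}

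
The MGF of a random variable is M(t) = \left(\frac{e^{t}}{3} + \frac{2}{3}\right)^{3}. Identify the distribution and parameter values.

The MGF M(t) = \left(\frac{e^{t}}{3} + \frac{2}{3}\right)^{3} is the standard form for the Binomial distribution.
Comparing with the known MGF formula identifies: Binomial(n=3, p=1/3)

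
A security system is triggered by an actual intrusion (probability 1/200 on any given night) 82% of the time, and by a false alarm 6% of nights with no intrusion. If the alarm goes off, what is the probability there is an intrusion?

Let D = the rare event, + = positive/flagged.
P(D) = 1/200
P(+|D) = 82/100 = 41/50
P(+|D') = 6/100 = 3/50
P(+) = P(+|D)P(D) + P(+|D')P(D')
     = \frac{41}{50} × \frac{1}{200} + \frac{3}{50} × \frac{199}{200}
     = \frac{319}{5000}
P(D|+) = P(+|D)P(D)/P(+) = \frac{41}{638}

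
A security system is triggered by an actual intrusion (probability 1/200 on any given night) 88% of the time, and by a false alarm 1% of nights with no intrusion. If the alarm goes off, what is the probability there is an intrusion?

Let D = the rare event, + = positive/flagged.
P(D) = 1/200
P(+|D) = 88/100 = 22/25
P(+|D') = 1/100
P(+) = P(+|D)P(D) + P(+|D')P(D')
     = \frac{22}{25} × \frac{1}{200} + \frac{1}{100} × \frac{199}{200}
     = \frac{287}{20000}
P(D|+) = P(+|D)P(D)/P(+) = \frac{88}{287}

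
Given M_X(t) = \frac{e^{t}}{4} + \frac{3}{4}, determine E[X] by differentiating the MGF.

To find E[X], compute M^(1)(0):
M^(1)(t) = \frac{e^{t}}{4}
M^(1)(0) = \frac{1}{4}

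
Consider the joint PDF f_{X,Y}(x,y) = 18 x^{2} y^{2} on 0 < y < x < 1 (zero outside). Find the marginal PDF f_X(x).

f_X(x) = ∫_0^x 18 x^{2} y^{2} dy = 6 x^{5}
for 0 < x < 1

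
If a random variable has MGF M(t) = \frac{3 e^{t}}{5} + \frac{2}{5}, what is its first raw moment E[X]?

To find E[X], compute M^(1)(0):
M^(1)(t) = \frac{3 e^{t}}{5}
M^(1)(0) = \frac{3}{5}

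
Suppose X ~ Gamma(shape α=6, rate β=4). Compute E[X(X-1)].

E[X(X-1)] = E[X² - X] = E[X²] - E[X]
E[X] = \frac{3}{2}
E[X²] = Var(X) + (E[X])² = \frac{3}{8} + (\frac{3}{2})² = \frac{21}{8}
E[X(X-1)] = \frac{21}{8} - \frac{3}{2} = \frac{9}{8}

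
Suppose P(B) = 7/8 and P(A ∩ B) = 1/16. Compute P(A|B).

P(A|B) = P(A ∩ B) / P(B)
= (1/16) / (7/8)
= 1/14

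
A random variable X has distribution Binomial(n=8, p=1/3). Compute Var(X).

For X ~ Binomial(n=8, p=1/3):
Var(X) = \frac{16}{9}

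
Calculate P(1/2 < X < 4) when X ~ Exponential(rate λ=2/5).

P(1/2 < X < 4) = ∫_{1/2}^{4} f(x) dx
where f(x) = \frac{2 e^{- \frac{2 x}{5}}}{5}
= - \frac{1 - e^{\frac{7}{5}}}{e^{\frac{8}{5}}}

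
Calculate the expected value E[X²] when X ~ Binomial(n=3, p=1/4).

Using the identity E[X²] = Var(X) + (E[X])²:
E[X] = \frac{3}{4}
Var(X) = \frac{9}{16}
E[X²] = \frac{9}{16} + (\frac{3}{4})²
= \frac{9}{8}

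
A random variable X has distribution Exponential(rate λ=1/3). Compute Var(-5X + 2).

For X ~ Exponential(rate λ=1/3):
Var(X) = 9
Var(-5X + 2) = (-5)² × Var(X) = 25 × 9 = 225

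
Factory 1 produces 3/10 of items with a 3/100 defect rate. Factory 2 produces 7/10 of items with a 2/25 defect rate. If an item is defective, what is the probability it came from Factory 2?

Using Bayes' theorem:
P(F1) = 3/10, P(D|F1) = 3/100
P(F2) = 7/10, P(D|F2) = 2/25
P(D) = P(D|F1)P(F1) + P(D|F2)P(F2)
     = \frac{13}{200}
P(F2|D) = P(D|F2)P(F2) / P(D)
= \frac{56}{65}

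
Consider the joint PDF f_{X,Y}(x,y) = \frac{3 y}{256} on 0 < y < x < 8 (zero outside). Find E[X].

f_X(x) = ∫_0^x \frac{3 y}{256} dy = \frac{3 x^{2}}{512}
E[X] = ∫_0^8 x × (\frac{3 x^{2}}{512}) dx = 6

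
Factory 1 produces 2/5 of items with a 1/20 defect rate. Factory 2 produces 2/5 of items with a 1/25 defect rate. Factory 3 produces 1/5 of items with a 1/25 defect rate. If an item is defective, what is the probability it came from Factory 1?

Using Bayes' theorem:
P(F1) = 2/5, P(D|F1) = 1/20
P(F2) = 2/5, P(D|F2) = 1/25
P(F3) = 1/5, P(D|F3) = 1/25
P(D) = P(D|F1)P(F1) + P(D|F2)P(F2) + P(D|F3)P(F3)
     = \frac{11}{250}
P(F1|D) = P(D|F1)P(F1) / P(D)
= \frac{5}{11}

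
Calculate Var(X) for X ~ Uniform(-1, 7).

For X ~ Uniform(-1, 7):
Var(X) = \frac{16}{3}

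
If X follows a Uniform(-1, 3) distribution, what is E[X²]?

Using the identity E[X²] = Var(X) + (E[X])²:
E[X] = 1
Var(X) = \frac{4}{3}
E[X²] = \frac{4}{3} + (1)²
= \frac{7}{3}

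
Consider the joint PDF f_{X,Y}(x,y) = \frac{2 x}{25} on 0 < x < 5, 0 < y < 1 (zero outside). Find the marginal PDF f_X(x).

f_X(x) = ∫_0^1 f(x,y) dy
= ∫_0^1 \frac{2 x}{25} dy
= \frac{2 x}{25} for 0 < x < 5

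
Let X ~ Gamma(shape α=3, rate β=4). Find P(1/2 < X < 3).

P(1/2 < X < 3) = ∫_{1/2}^{3} f(x) dx
where f(x) = 32 x^{2} e^{- 4 x}
= \frac{5 \left(-17 + e^{10}\right)}{e^{12}}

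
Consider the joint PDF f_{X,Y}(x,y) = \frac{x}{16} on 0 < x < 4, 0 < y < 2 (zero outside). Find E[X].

f_X(x) = ∫_0^2 \frac{x}{16} dy = \frac{x}{8}
E[X] = ∫_0^4 x × (\frac{x}{8}) dx = \frac{8}{3}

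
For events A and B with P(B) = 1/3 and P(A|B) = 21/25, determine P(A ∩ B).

By definition, P(A|B) = P(A ∩ B) / P(B)
So P(A ∩ B) = P(A|B) × P(B)
= 21/25 × 1/3
= 7/25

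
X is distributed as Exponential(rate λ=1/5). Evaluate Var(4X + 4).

For X ~ Exponential(rate λ=1/5):
Var(X) = 25
Var(4X + 4) = (4)² × Var(X) = 16 × 25 = 400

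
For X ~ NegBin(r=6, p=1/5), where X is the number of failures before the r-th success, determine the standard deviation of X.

For X ~ NegBin(r=6, p=1/5), where X is the number of failures before the r-th success:
Var(X) = 120
SD(X) = √(Var(X)) = √(120) = 2 \sqrt{30}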